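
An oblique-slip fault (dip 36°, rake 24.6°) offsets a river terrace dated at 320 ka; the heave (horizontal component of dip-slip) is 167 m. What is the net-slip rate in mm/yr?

1.55 mm/yr

dip-slip = heave / cos(dip) = 167 / cos(36°) = 206.4 m
net slip = dip-slip / sin(rake) = 206.4 / sin(24.6°) = 495.9 m
rate = 495.9 m / 320 ka = 0.00155 m/yr = 1.55 mm/yr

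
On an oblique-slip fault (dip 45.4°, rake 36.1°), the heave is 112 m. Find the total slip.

271 m

dip-slip = heave / cos(dip) = 112 / cos(45.4°) = 159.5 m
net slip = dip-slip / sin(rake) = 159.5 / sin(36.1°) = 271 m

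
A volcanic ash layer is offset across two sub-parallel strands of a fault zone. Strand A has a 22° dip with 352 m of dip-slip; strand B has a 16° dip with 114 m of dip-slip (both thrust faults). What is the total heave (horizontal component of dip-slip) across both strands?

436 m

heave_A = 352 × cos(22°) = 326.4 m
heave_B = 114 × cos(16°) = 109.6 m
total = 326.4 + 109.6 = 436 m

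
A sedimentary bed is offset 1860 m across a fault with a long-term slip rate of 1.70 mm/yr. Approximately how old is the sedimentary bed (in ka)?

age = offset / rate = 1860 m / (1.70 mm/yr) = 1.09e+06 yr = 1090 ka

1090 ka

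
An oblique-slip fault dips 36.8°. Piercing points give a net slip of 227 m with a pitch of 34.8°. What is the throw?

77.6 m

dip-slip = net slip × sin(rake) = 227 m × sin(34.8°) = 129.6 m
throw = dip-slip × sin(dip) = 129.6 × sin(36.8°) = 77.6 m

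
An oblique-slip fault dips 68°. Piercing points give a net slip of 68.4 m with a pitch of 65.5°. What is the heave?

23.3 m

dip-slip = net slip × sin(rake) = 68.4 m × sin(65.5°) = 62.24 m
heave = dip-slip × cos(dip) = 62.24 × cos(68°) = 23.3 m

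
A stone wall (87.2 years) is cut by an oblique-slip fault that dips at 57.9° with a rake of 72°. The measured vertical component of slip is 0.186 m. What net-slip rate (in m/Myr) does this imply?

dip-slip = throw / sin(dip) = 0.186 / sin(57.9°) = 0.2196 m
net slip = dip-slip / sin(rake) = 0.2196 / sin(72°) = 0.2309 m
rate = 0.2309 m / 87.2 years = 0.00265 m/yr = 2650 m/Myr

2650 m/Myr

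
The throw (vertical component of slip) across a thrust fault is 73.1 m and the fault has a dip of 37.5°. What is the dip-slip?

dip-slip = throw / sin(dip) = 73.1 / sin(37.5°) = 120 m

120 m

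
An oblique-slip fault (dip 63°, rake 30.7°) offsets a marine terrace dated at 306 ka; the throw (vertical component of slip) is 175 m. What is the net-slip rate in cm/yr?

0.126 cm/yr

dip-slip = throw / sin(dip) = 175 / sin(63°) = 196.4 m
net slip = dip-slip / sin(rake) = 196.4 / sin(30.7°) = 384.7 m
rate = 384.7 m / 306 ka = 0.00126 m/yr = 0.126 cm/yr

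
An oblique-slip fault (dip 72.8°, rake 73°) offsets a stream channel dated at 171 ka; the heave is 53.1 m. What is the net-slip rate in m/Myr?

dip-slip = heave / cos(dip) = 53.1 / cos(72.8°) = 179.6 m
net slip = dip-slip / sin(rake) = 179.6 / sin(73°) = 187.8 m
rate = 187.8 m / 171 ka = 0.00110 m/yr = 1100 m/Myr

1100 m/Myr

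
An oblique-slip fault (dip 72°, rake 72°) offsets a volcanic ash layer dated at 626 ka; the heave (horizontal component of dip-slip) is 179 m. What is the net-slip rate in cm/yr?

0.0973 cm/yr

dip-slip = heave / cos(dip) = 179 / cos(72°) = 579.3 m
net slip = dip-slip / sin(rake) = 579.3 / sin(72°) = 609.1 m
rate = 609.1 m / 626 ka = 0.000973 m/yr = 0.0973 cm/yr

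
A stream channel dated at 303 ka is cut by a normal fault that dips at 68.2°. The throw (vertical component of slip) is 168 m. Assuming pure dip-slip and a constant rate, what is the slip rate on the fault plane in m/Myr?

dip-slip = throw / sin(dip) = 168 m / sin(68.2°) = 180.9 m
rate = 180.9 m / 303 ka = 0.000597 m/yr = 597 m/Myr

597 m/Myr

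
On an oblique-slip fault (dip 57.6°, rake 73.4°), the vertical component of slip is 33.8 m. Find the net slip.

dip-slip = throw / sin(dip) = 33.8 / sin(57.6°) = 40.03 m
net slip = dip-slip / sin(rake) = 40.03 / sin(73.4°) = 41.8 m

41.8 m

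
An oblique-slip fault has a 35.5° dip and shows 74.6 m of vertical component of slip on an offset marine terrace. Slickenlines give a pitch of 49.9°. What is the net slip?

168 m

dip-slip = throw / sin(dip) = 74.6 / sin(35.5°) = 128.5 m
net slip = dip-slip / sin(rake) = 128.5 / sin(49.9°) = 168 m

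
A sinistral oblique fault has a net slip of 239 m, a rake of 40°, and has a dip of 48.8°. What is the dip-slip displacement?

154 m

dip-slip = net slip × sin(rake) = 239 m × sin(40°) = 154 m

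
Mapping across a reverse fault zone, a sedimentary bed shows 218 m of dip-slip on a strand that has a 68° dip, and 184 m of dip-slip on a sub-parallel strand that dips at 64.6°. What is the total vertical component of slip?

throw_A = 218 × sin(68°) = 202.1 m
throw_B = 184 × sin(64.6°) = 166.2 m
total = 202.1 + 166.2 = 368 m

368 m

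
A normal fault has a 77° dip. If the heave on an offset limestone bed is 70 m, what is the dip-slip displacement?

dip-slip = heave / cos(dip) = 70 / cos(77°) = 311 m

311 m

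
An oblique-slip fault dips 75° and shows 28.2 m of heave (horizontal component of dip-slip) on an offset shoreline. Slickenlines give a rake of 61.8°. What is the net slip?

124 m

dip-slip = heave / cos(dip) = 28.2 / cos(75°) = 109 m
net slip = dip-slip / sin(rake) = 109 / sin(61.8°) = 124 m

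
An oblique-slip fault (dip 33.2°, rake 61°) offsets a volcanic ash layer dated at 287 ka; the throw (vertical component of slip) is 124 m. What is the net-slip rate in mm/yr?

dip-slip = throw / sin(dip) = 124 / sin(33.2°) = 226.5 m
net slip = dip-slip / sin(rake) = 226.5 / sin(61°) = 258.9 m
rate = 258.9 m / 287 ka = 0.000902 m/yr = 0.902 mm/yr

0.902 mm/yr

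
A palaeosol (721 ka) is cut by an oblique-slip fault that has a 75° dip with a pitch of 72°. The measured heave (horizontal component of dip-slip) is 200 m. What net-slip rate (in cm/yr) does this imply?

0.113 cm/yr

dip-slip = heave / cos(dip) = 200 / cos(75°) = 772.7 m
net slip = dip-slip / sin(rake) = 772.7 / sin(72°) = 812.5 m
rate = 812.5 m / 721 ka = 0.00113 m/yr = 0.113 cm/yr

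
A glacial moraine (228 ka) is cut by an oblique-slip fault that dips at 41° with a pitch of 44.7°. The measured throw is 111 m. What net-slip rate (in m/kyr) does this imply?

dip-slip = throw / sin(dip) = 111 / sin(41°) = 169.2 m
net slip = dip-slip / sin(rake) = 169.2 / sin(44.7°) = 240.5 m
rate = 240.5 m / 228 ka = 0.00105 m/yr = 1.05 m/kyr

1.05 m/kyr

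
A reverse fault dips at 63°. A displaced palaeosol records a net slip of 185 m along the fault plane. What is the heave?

heave = dip-slip × cos(dip) = 185 m × cos(63°) = 84 m

84 m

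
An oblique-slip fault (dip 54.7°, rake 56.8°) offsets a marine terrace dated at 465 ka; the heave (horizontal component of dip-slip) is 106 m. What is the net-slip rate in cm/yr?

dip-slip = heave / cos(dip) = 106 / cos(54.7°) = 183.4 m
net slip = dip-slip / sin(rake) = 183.4 / sin(56.8°) = 219.2 m
rate = 219.2 m / 465 ka = 0.000471 m/yr = 0.0471 cm/yr

0.0471 cm/yr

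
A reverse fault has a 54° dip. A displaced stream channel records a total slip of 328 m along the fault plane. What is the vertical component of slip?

throw = dip-slip × sin(dip) = 328 m × sin(54°) = 265 m

265 m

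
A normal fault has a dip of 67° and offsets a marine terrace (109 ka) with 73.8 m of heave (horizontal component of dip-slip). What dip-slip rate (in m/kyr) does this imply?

dip-slip = heave / cos(dip) = 73.8 m / cos(67°) = 188.9 m
rate = 188.9 m / 109 ka = 0.00173 m/yr = 1.73 m/kyr

1.73 m/kyr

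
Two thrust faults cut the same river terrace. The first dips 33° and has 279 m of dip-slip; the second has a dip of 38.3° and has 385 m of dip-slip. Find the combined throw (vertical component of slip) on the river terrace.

throw_A = 279 × sin(33°) = 152 m
throw_B = 385 × sin(38.3°) = 238.6 m
total = 152 + 238.6 = 391 m

391 m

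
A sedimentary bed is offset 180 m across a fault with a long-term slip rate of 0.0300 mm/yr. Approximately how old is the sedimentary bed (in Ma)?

6 Ma

age = offset / rate = 180 m / (0.0300 mm/yr) = 6e+06 yr = 6 Ma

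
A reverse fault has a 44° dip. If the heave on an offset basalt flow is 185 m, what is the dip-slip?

257 m

dip-slip = heave / cos(dip) = 185 / cos(44°) = 257 m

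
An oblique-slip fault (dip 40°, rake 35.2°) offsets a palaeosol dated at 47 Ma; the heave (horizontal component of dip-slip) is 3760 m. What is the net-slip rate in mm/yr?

dip-slip = heave / cos(dip) = 3760 / cos(40°) = 4908 m
net slip = dip-slip / sin(rake) = 4908 / sin(35.2°) = 8515 m
rate = 8515 m / 47 Ma = 0.000181 m/yr = 0.181 mm/yr

0.181 mm/yr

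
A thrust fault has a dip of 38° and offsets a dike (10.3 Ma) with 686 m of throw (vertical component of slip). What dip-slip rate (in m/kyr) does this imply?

0.108 m/kyr

dip-slip = throw / sin(dip) = 686 m / sin(38°) = 1114 m
rate = 1114 m / 10.3 Ma = 0.000108 m/yr = 0.108 m/kyr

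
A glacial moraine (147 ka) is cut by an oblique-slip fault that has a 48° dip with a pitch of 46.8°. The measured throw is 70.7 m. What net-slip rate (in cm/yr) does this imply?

dip-slip = throw / sin(dip) = 70.7 / sin(48°) = 95.14 m
net slip = dip-slip / sin(rake) = 95.14 / sin(46.8°) = 130.5 m
rate = 130.5 m / 147 ka = 0.000888 m/yr = 0.0888 cm/yr

0.0888 cm/yr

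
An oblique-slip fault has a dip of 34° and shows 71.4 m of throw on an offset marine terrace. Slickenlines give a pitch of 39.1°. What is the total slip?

202 m

dip-slip = throw / sin(dip) = 71.4 / sin(34°) = 127.7 m
net slip = dip-slip / sin(rake) = 127.7 / sin(39.1°) = 202 m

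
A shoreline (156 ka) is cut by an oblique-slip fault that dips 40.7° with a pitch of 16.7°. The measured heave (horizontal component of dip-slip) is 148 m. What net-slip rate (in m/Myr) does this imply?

4350 m/Myr

dip-slip = heave / cos(dip) = 148 / cos(40.7°) = 195.2 m
net slip = dip-slip / sin(rake) = 195.2 / sin(16.7°) = 679.3 m
rate = 679.3 m / 156 ka = 0.00435 m/yr = 4350 m/Myr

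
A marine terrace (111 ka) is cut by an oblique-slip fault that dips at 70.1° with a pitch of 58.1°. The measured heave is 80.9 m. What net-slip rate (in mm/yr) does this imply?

dip-slip = heave / cos(dip) = 80.9 / cos(70.1°) = 237.7 m
net slip = dip-slip / sin(rake) = 237.7 / sin(58.1°) = 280 m
rate = 280 m / 111 ka = 0.00252 m/yr = 2.52 mm/yr

2.52 mm/yr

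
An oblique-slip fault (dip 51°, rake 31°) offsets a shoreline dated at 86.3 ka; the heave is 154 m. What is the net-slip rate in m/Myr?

5510 m/Myr

dip-slip = heave / cos(dip) = 154 / cos(51°) = 244.7 m
net slip = dip-slip / sin(rake) = 244.7 / sin(31°) = 475.1 m
rate = 475.1 m / 86.3 ka = 0.00551 m/yr = 5510 m/Myr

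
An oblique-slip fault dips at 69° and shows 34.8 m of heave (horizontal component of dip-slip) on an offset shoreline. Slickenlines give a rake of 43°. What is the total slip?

142 m

dip-slip = heave / cos(dip) = 34.8 / cos(69°) = 97.11 m
net slip = dip-slip / sin(rake) = 97.11 / sin(43°) = 142 m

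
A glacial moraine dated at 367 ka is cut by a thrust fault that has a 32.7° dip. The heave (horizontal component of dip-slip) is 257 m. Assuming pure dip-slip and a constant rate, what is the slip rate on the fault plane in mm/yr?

dip-slip = heave / cos(dip) = 257 m / cos(32.7°) = 305.4 m
rate = 305.4 m / 367 ka = 0.000832 m/yr = 0.832 mm/yr

0.832 mm/yr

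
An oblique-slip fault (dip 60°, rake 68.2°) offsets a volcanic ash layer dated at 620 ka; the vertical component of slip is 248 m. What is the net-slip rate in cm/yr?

0.0497 cm/yr

dip-slip = throw / sin(dip) = 248 / sin(60°) = 286.4 m
net slip = dip-slip / sin(rake) = 286.4 / sin(68.2°) = 308.4 m
rate = 308.4 m / 620 ka = 0.000497 m/yr = 0.0497 cm/yr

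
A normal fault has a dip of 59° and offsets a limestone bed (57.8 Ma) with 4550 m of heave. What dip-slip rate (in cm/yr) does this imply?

0.0153 cm/yr

dip-slip = heave / cos(dip) = 4550 m / cos(59°) = 8834 m
rate = 8834 m / 57.8 Ma = 0.000153 m/yr = 0.0153 cm/yr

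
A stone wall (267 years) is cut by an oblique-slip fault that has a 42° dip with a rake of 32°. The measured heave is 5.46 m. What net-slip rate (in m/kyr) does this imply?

51.9 m/kyr

dip-slip = heave / cos(dip) = 5.46 / cos(42°) = 7.347 m
net slip = dip-slip / sin(rake) = 7.347 / sin(32°) = 13.86 m
rate = 13.86 m / 267 years = 0.0519 m/yr = 51.9 m/kyr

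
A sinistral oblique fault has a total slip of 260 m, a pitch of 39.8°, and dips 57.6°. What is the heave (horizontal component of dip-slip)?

dip-slip = net slip × sin(rake) = 260 m × sin(39.8°) = 166.4 m
heave = dip-slip × cos(dip) = 166.4 × cos(57.6°) = 89.2 m

89.2 m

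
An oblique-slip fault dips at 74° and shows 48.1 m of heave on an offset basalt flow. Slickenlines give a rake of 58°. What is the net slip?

206 m

dip-slip = heave / cos(dip) = 48.1 / cos(74°) = 174.5 m
net slip = dip-slip / sin(rake) = 174.5 / sin(58°) = 206 m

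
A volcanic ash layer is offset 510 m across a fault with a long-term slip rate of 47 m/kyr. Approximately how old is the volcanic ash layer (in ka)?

10.9 ka

age = offset / rate = 510 m / (47 m/kyr) = 10900 yr = 10.9 ka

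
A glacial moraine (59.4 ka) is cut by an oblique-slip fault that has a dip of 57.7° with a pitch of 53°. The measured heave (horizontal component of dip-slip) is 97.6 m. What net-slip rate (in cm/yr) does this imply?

dip-slip = heave / cos(dip) = 97.6 / cos(57.7°) = 182.7 m
net slip = dip-slip / sin(rake) = 182.7 / sin(53°) = 228.7 m
rate = 228.7 m / 59.4 ka = 0.00385 m/yr = 0.385 cm/yr

0.385 cm/yr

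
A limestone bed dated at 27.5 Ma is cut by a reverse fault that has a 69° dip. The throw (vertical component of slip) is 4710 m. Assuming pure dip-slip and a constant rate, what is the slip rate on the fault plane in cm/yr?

0.0183 cm/yr

dip-slip = throw / sin(dip) = 4710 m / sin(69°) = 5045 m
rate = 5045 m / 27.5 Ma = 0.000183 m/yr = 0.0183 cm/yr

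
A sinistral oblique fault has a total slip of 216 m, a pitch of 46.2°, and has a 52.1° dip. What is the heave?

dip-slip = net slip × sin(rake) = 216 m × sin(46.2°) = 155.9 m
heave = dip-slip × cos(dip) = 155.9 × cos(52.1°) = 95.8 m

95.8 m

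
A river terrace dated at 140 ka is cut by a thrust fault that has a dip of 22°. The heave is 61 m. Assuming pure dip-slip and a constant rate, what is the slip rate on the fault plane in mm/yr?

0.470 mm/yr

dip-slip = heave / cos(dip) = 61 m / cos(22°) = 65.79 m
rate = 65.79 m / 140 ka = 0.000470 m/yr = 0.470 mm/yr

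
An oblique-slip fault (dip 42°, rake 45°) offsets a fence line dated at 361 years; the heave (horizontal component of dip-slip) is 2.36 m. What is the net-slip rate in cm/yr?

dip-slip = heave / cos(dip) = 2.36 / cos(42°) = 3.176 m
net slip = dip-slip / sin(rake) = 3.176 / sin(45°) = 4.491 m
rate = 4.491 m / 361 years = 0.0124 m/yr = 1.24 cm/yr

1.24 cm/yr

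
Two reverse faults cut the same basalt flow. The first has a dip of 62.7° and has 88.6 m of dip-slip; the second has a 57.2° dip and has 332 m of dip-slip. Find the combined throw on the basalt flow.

throw_A = 88.6 × sin(62.7°) = 78.73 m
throw_B = 332 × sin(57.2°) = 279.1 m
total = 78.73 + 279.1 = 358 m

358 m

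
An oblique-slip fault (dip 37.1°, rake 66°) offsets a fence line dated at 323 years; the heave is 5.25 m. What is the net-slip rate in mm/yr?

dip-slip = heave / cos(dip) = 5.25 / cos(37.1°) = 6.582 m
net slip = dip-slip / sin(rake) = 6.582 / sin(66°) = 7.205 m
rate = 7.205 m / 323 years = 0.0223 m/yr = 22.3 mm/yr

22.3 mm/yr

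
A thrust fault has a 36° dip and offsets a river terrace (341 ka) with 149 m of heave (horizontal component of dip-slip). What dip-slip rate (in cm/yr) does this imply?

dip-slip = heave / cos(dip) = 149 m / cos(36°) = 184.2 m
rate = 184.2 m / 341 ka = 0.000540 m/yr = 0.0540 cm/yr

0.0540 cm/yr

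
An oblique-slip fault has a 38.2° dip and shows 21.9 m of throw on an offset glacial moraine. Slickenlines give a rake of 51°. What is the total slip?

dip-slip = throw / sin(dip) = 21.9 / sin(38.2°) = 35.41 m
net slip = dip-slip / sin(rake) = 35.41 / sin(51°) = 45.6 m

45.6 m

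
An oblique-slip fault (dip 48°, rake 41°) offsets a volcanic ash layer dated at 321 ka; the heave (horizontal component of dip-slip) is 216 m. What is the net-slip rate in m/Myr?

1530 m/Myr

dip-slip = heave / cos(dip) = 216 / cos(48°) = 322.8 m
net slip = dip-slip / sin(rake) = 322.8 / sin(41°) = 492 m
rate = 492 m / 321 ka = 0.00153 m/yr = 1530 m/Myr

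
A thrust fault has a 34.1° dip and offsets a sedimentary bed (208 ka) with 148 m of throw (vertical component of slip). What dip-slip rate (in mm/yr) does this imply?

dip-slip = throw / sin(dip) = 148 m / sin(34.1°) = 264 m
rate = 264 m / 208 ka = 0.00127 m/yr = 1.27 mm/yr

1.27 mm/yr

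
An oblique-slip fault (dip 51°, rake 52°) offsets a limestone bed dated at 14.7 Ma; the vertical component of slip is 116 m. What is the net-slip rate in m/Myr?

dip-slip = throw / sin(dip) = 116 / sin(51°) = 149.3 m
net slip = dip-slip / sin(rake) = 149.3 / sin(52°) = 189.4 m
rate = 189.4 m / 14.7 Ma = 0.0000129 m/yr = 12.9 m/Myr

12.9 m/Myr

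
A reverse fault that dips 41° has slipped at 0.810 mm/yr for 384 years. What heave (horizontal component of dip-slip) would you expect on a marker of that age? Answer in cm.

dip-slip = rate × time = 0.810 mm/yr × 384 years = 0.3110 m
heave = dip-slip × cos(dip) = 0.3110 × cos(41°) = 0.235 m = 23.5 cm

23.5 cm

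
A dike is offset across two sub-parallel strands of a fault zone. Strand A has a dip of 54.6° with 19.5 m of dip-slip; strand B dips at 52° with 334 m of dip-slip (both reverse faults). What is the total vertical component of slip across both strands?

279 m

throw_A = 19.5 × sin(54.6°) = 15.89 m
throw_B = 334 × sin(52°) = 263.2 m
total = 15.89 + 263.2 = 279 m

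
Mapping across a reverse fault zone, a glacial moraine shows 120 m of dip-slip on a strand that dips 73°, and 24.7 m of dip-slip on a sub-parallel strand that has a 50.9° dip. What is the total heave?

heave_A = 120 × cos(73°) = 35.08 m
heave_B = 24.7 × cos(50.9°) = 15.58 m
total = 35.08 + 15.58 = 50.7 m

50.7 m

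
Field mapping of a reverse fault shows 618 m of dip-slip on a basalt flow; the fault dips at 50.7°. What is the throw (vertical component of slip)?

478 m

throw = dip-slip × sin(dip) = 618 m × sin(50.7°) = 478 m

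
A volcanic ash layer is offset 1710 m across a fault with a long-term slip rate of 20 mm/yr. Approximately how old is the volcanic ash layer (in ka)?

age = offset / rate = 1710 m / (20 mm/yr) = 85500 yr = 85.5 ka

85.5 ka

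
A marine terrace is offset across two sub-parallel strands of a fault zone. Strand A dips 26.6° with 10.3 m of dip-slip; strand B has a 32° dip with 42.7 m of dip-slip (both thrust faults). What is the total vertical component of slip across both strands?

throw_A = 10.3 × sin(26.6°) = 4.612 m
throw_B = 42.7 × sin(32°) = 22.63 m
total = 4.612 + 22.63 = 27.2 m

27.2 m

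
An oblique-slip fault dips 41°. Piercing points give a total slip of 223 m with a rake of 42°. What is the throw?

dip-slip = net slip × sin(rake) = 223 m × sin(42°) = 149.2 m
throw = dip-slip × sin(dip) = 149.2 × sin(41°) = 97.9 m

97.9 m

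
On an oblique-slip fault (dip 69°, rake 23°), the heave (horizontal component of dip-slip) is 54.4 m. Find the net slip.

389 m

dip-slip = heave / cos(dip) = 54.4 / cos(69°) = 151.8 m
net slip = dip-slip / sin(rake) = 151.8 / sin(23°) = 389 m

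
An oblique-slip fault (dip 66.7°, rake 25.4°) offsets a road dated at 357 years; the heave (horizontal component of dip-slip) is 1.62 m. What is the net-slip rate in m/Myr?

dip-slip = heave / cos(dip) = 1.62 / cos(66.7°) = 4.096 m
net slip = dip-slip / sin(rake) = 4.096 / sin(25.4°) = 9.548 m
rate = 9.548 m / 357 years = 0.0267 m/yr = 26700 m/Myr

26700 m/Myr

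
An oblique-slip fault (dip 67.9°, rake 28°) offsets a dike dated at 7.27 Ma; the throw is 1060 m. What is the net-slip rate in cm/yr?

0.0335 cm/yr

dip-slip = throw / sin(dip) = 1060 / sin(67.9°) = 1144 m
net slip = dip-slip / sin(rake) = 1144 / sin(28°) = 2437 m
rate = 2437 m / 7.27 Ma = 0.000335 m/yr = 0.0335 cm/yr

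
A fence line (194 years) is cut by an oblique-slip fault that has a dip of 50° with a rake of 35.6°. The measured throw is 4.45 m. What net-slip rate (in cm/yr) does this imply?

5.14 cm/yr

dip-slip = throw / sin(dip) = 4.45 / sin(50°) = 5.809 m
net slip = dip-slip / sin(rake) = 5.809 / sin(35.6°) = 9.979 m
rate = 9.979 m / 194 years = 0.0514 m/yr = 5.14 cm/yr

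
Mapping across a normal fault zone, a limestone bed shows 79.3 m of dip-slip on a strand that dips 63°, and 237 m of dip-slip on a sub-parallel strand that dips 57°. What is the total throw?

throw_A = 79.3 × sin(63°) = 70.66 m
throw_B = 237 × sin(57°) = 198.8 m
total = 70.66 + 198.8 = 269 m

269 m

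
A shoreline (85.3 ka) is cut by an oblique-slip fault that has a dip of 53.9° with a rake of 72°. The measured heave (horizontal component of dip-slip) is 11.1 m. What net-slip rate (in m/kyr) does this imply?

0.232 m/kyr

dip-slip = heave / cos(dip) = 11.1 / cos(53.9°) = 18.84 m
net slip = dip-slip / sin(rake) = 18.84 / sin(72°) = 19.81 m
rate = 19.81 m / 85.3 ka = 0.000232 m/yr = 0.232 m/kyr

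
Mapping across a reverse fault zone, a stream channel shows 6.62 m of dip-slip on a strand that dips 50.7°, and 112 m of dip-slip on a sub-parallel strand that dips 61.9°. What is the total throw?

104 m

throw_A = 6.62 × sin(50.7°) = 5.123 m
throw_B = 112 × sin(61.9°) = 98.80 m
total = 5.123 + 98.80 = 104 m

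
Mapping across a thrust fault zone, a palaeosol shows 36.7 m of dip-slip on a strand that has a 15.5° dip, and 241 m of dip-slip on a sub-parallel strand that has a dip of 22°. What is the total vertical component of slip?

throw_A = 36.7 × sin(15.5°) = 9.808 m
throw_B = 241 × sin(22°) = 90.28 m
total = 9.808 + 90.28 = 100 m

100 m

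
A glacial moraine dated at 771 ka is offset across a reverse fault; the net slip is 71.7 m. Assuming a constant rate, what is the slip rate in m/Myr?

93 m/Myr

rate = 71.7 m / 771 ka = 0.0000930 m/yr = 93 m/Myr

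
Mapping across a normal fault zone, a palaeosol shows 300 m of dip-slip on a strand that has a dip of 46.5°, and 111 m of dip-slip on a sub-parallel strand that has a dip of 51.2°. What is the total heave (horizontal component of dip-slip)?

heave_A = 300 × cos(46.5°) = 206.5 m
heave_B = 111 × cos(51.2°) = 69.55 m
total = 206.5 + 69.55 = 276 m

276 m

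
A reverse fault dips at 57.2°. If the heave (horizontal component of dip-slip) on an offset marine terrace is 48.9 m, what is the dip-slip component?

90.3 m

dip-slip = heave / cos(dip) = 48.9 / cos(57.2°) = 90.3 m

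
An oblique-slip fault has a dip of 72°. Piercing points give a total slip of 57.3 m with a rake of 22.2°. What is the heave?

6.69 m

dip-slip = net slip × sin(rake) = 57.3 m × sin(22.2°) = 21.65 m
heave = dip-slip × cos(dip) = 21.65 × cos(72°) = 6.69 m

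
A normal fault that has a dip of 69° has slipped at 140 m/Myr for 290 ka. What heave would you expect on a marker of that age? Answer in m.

dip-slip = rate × time = 140 m/Myr × 290 ka = 40.60 m
heave = dip-slip × cos(dip) = 40.60 × cos(69°) = 14.5 m

14.5 m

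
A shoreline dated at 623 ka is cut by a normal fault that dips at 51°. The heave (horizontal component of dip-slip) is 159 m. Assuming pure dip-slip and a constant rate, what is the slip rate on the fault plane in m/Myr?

dip-slip = heave / cos(dip) = 159 m / cos(51°) = 252.7 m
rate = 252.7 m / 623 ka = 0.000406 m/yr = 406 m/Myr

406 m/Myr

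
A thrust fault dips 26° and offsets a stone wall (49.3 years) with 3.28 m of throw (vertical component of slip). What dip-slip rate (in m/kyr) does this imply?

dip-slip = throw / sin(dip) = 3.28 m / sin(26°) = 7.482 m
rate = 7.482 m / 49.3 years = 0.152 m/yr = 152 m/kyr

152 m/kyr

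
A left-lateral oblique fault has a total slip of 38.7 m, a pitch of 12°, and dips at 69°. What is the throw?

7.51 m

dip-slip = net slip × sin(rake) = 38.7 m × sin(12°) = 8.046 m
throw = dip-slip × sin(dip) = 8.046 × sin(69°) = 7.51 m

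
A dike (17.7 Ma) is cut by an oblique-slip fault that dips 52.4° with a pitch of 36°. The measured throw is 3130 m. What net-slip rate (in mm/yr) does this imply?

dip-slip = throw / sin(dip) = 3130 / sin(52.4°) = 3951 m
net slip = dip-slip / sin(rake) = 3951 / sin(36°) = 6721 m
rate = 6721 m / 17.7 Ma = 0.000380 m/yr = 0.380 mm/yr

0.380 mm/yr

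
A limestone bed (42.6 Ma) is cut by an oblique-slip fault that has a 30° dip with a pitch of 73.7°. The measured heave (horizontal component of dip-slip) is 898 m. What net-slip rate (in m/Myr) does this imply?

dip-slip = heave / cos(dip) = 898 / cos(30°) = 1037 m
net slip = dip-slip / sin(rake) = 1037 / sin(73.7°) = 1080 m
rate = 1080 m / 42.6 Ma = 0.0000254 m/yr = 25.4 m/Myr

25.4 m/Myr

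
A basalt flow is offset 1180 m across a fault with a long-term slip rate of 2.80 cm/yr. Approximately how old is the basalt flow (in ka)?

42.1 ka

age = offset / rate = 1180 m / (2.80 cm/yr) = 42100 yr = 42.1 ka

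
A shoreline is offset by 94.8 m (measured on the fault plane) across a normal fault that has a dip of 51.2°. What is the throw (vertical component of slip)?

73.9 m

throw = dip-slip × sin(dip) = 94.8 m × sin(51.2°) = 73.9 m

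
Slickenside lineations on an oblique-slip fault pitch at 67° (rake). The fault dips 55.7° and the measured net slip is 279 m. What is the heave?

dip-slip = net slip × sin(rake) = 279 m × sin(67°) = 256.8 m
heave = dip-slip × cos(dip) = 256.8 × cos(55.7°) = 145 m

145 m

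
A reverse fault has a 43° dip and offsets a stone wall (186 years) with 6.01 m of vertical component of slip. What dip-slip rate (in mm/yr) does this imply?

dip-slip = throw / sin(dip) = 6.01 m / sin(43°) = 8.812 m
rate = 8.812 m / 186 years = 0.0474 m/yr = 47.4 mm/yr

47.4 mm/yr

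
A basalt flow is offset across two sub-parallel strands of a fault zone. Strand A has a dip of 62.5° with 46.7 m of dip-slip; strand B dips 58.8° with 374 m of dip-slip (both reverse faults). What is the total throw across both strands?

throw_A = 46.7 × sin(62.5°) = 41.42 m
throw_B = 374 × sin(58.8°) = 319.9 m
total = 41.42 + 319.9 = 361 m

361 m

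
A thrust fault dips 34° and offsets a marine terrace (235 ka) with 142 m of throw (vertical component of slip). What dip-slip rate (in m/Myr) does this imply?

1080 m/Myr

dip-slip = throw / sin(dip) = 142 m / sin(34°) = 253.9 m
rate = 253.9 m / 235 ka = 0.00108 m/yr = 1080 m/Myr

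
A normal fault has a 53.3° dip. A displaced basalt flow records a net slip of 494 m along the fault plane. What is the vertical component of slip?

396 m

throw = dip-slip × sin(dip) = 494 m × sin(53.3°) = 396 m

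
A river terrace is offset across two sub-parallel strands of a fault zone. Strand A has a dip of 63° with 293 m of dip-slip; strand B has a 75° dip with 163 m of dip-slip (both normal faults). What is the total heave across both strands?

175 m

heave_A = 293 × cos(63°) = 133 m
heave_B = 163 × cos(75°) = 42.19 m
total = 133 + 42.19 = 175 m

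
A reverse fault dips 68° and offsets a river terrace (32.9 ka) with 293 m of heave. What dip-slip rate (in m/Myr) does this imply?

23800 m/Myr

dip-slip = heave / cos(dip) = 293 m / cos(68°) = 782.2 m
rate = 782.2 m / 32.9 ka = 0.0238 m/yr = 23800 m/Myr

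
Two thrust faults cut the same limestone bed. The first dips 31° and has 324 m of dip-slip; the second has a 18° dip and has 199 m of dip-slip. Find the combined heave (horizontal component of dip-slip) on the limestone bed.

467 m

heave_A = 324 × cos(31°) = 277.7 m
heave_B = 199 × cos(18°) = 189.3 m
total = 277.7 + 189.3 = 467 m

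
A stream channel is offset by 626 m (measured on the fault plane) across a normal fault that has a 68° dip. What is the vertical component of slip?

580 m

throw = dip-slip × sin(dip) = 626 m × sin(68°) = 580 m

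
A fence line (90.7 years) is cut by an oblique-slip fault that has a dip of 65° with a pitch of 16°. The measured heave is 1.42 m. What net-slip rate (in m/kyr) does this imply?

dip-slip = heave / cos(dip) = 1.42 / cos(65°) = 3.360 m
net slip = dip-slip / sin(rake) = 3.360 / sin(16°) = 12.19 m
rate = 12.19 m / 90.7 years = 0.134 m/yr = 134 m/kyr

134 m/kyr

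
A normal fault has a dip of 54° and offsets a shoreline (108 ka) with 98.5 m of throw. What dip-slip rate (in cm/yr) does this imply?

dip-slip = throw / sin(dip) = 98.5 m / sin(54°) = 121.8 m
rate = 121.8 m / 108 ka = 0.00113 m/yr = 0.113 cm/yr

0.113 cm/yr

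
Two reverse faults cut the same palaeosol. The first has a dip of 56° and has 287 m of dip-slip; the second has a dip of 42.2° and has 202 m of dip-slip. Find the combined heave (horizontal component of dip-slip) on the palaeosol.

heave_A = 287 × cos(56°) = 160.5 m
heave_B = 202 × cos(42.2°) = 149.6 m
total = 160.5 + 149.6 = 310 m

310 m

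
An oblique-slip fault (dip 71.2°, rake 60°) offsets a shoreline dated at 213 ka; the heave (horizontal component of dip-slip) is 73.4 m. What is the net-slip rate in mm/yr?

dip-slip = heave / cos(dip) = 73.4 / cos(71.2°) = 227.8 m
net slip = dip-slip / sin(rake) = 227.8 / sin(60°) = 263 m
rate = 263 m / 213 ka = 0.00123 m/yr = 1.23 mm/yr

1.23 mm/yr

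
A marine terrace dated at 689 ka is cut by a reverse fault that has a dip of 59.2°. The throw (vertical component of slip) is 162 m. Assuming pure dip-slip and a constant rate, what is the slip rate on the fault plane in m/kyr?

0.274 m/kyr

dip-slip = throw / sin(dip) = 162 m / sin(59.2°) = 188.6 m
rate = 188.6 m / 689 ka = 0.000274 m/yr = 0.274 m/kyr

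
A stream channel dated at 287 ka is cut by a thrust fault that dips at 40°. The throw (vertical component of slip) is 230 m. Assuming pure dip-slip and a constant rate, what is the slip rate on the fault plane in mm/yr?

1.25 mm/yr

dip-slip = throw / sin(dip) = 230 m / sin(40°) = 357.8 m
rate = 357.8 m / 287 ka = 0.00125 m/yr = 1.25 mm/yr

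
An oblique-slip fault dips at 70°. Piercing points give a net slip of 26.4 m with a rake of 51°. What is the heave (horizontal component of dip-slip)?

7.02 m

dip-slip = net slip × sin(rake) = 26.4 m × sin(51°) = 20.52 m
heave = dip-slip × cos(dip) = 20.52 × cos(70°) = 7.02 m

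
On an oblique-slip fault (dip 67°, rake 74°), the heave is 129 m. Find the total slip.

dip-slip = heave / cos(dip) = 129 / cos(67°) = 330.2 m
net slip = dip-slip / sin(rake) = 330.2 / sin(74°) = 343 m

343 m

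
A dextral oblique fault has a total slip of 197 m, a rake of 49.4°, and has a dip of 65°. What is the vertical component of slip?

dip-slip = net slip × sin(rake) = 197 m × sin(49.4°) = 149.6 m
throw = dip-slip × sin(dip) = 149.6 × sin(65°) = 136 m

136 m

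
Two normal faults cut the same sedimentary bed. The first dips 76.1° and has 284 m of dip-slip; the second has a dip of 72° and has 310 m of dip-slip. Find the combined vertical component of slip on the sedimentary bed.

throw_A = 284 × sin(76.1°) = 275.7 m
throw_B = 310 × sin(72°) = 294.8 m
total = 275.7 + 294.8 = 571 m

571 m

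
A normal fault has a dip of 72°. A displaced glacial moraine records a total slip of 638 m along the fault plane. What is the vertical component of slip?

throw = dip-slip × sin(dip) = 638 m × sin(72°) = 607 m

607 m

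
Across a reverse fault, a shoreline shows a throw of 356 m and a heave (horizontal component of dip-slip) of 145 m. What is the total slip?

net slip = √(throw² + heave²) = √(356² + 145²) = 384 m

384 m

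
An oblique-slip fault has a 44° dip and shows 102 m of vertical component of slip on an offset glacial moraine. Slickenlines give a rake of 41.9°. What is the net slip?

dip-slip = throw / sin(dip) = 102 / sin(44°) = 146.8 m
net slip = dip-slip / sin(rake) = 146.8 / sin(41.9°) = 220 m

220 m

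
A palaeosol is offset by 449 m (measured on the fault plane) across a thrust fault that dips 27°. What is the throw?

throw = dip-slip × sin(dip) = 449 m × sin(27°) = 204 m

204 m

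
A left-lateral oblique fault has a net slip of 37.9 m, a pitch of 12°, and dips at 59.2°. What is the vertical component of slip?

dip-slip = net slip × sin(rake) = 37.9 m × sin(12°) = 7.880 m
throw = dip-slip × sin(dip) = 7.880 × sin(59.2°) = 6.77 m

6.77 m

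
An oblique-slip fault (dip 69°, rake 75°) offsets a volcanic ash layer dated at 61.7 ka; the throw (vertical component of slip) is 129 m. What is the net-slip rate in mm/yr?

2.32 mm/yr

dip-slip = throw / sin(dip) = 129 / sin(69°) = 138.2 m
net slip = dip-slip / sin(rake) = 138.2 / sin(75°) = 143.1 m
rate = 143.1 m / 61.7 ka = 0.00232 m/yr = 2.32 mm/yr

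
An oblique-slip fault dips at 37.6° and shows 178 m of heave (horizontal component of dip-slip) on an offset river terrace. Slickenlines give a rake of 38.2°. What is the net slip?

363 m

dip-slip = heave / cos(dip) = 178 / cos(37.6°) = 224.7 m
net slip = dip-slip / sin(rake) = 224.7 / sin(38.2°) = 363 m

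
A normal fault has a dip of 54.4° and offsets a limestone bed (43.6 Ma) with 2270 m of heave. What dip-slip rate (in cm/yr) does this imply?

0.00894 cm/yr

dip-slip = heave / cos(dip) = 2270 m / cos(54.4°) = 3900 m
rate = 3900 m / 43.6 Ma = 0.0000894 m/yr = 0.00894 cm/yr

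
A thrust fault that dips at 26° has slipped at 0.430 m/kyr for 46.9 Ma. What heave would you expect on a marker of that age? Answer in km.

dip-slip = rate × time = 0.430 m/kyr × 46.9 Ma = 20170 m
heave = dip-slip × cos(dip) = 20170 × cos(26°) = 18100 m = 18.1 km

18.1 km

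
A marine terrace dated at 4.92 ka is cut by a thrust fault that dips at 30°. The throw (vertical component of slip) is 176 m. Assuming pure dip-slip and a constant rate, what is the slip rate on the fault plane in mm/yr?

71.5 mm/yr

dip-slip = throw / sin(dip) = 176 m / sin(30°) = 352 m
rate = 352 m / 4.92 ka = 0.0715 m/yr = 71.5 mm/yr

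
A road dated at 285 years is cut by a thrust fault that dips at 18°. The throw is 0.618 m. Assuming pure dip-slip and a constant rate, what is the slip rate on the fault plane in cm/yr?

dip-slip = throw / sin(dip) = 0.618 m / sin(18°) = 2 m
rate = 2 m / 285 years = 0.00702 m/yr = 0.702 cm/yr

0.702 cm/yr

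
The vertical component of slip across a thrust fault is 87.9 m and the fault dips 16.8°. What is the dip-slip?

dip-slip = throw / sin(dip) = 87.9 / sin(16.8°) = 304 m

304 m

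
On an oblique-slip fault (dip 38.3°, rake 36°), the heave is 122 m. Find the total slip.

dip-slip = heave / cos(dip) = 122 / cos(38.3°) = 155.5 m
net slip = dip-slip / sin(rake) = 155.5 / sin(36°) = 264 m

264 m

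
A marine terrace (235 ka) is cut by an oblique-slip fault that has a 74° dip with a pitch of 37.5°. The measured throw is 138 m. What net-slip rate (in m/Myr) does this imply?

dip-slip = throw / sin(dip) = 138 / sin(74°) = 143.6 m
net slip = dip-slip / sin(rake) = 143.6 / sin(37.5°) = 235.8 m
rate = 235.8 m / 235 ka = 0.00100 m/yr = 1000 m/Myr

1000 m/Myr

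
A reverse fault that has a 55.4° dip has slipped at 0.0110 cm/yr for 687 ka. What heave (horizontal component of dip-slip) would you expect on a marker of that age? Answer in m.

42.9 m

dip-slip = rate × time = 0.0110 cm/yr × 687 ka = 75.57 m
heave = dip-slip × cos(dip) = 75.57 × cos(55.4°) = 42.9 m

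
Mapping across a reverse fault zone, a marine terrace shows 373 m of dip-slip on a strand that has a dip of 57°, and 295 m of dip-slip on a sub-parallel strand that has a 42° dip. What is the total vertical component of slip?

throw_A = 373 × sin(57°) = 312.8 m
throw_B = 295 × sin(42°) = 197.4 m
total = 312.8 + 197.4 = 510 m

510 m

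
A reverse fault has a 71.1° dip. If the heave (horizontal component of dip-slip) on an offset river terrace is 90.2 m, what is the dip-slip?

278 m

dip-slip = heave / cos(dip) = 90.2 / cos(71.1°) = 278 m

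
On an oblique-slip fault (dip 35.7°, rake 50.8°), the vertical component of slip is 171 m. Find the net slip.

dip-slip = throw / sin(dip) = 171 / sin(35.7°) = 293 m
net slip = dip-slip / sin(rake) = 293 / sin(50.8°) = 378 m

378 m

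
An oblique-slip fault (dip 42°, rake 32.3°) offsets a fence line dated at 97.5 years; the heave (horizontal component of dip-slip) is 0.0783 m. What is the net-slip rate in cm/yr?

dip-slip = heave / cos(dip) = 0.0783 / cos(42°) = 0.1054 m
net slip = dip-slip / sin(rake) = 0.1054 / sin(32.3°) = 0.1972 m
rate = 0.1972 m / 97.5 years = 0.00202 m/yr = 0.202 cm/yr

0.202 cm/yr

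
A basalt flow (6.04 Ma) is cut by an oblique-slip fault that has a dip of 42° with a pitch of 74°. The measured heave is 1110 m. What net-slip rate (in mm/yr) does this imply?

0.257 mm/yr

dip-slip = heave / cos(dip) = 1110 / cos(42°) = 1494 m
net slip = dip-slip / sin(rake) = 1494 / sin(74°) = 1554 m
rate = 1554 m / 6.04 Ma = 0.000257 m/yr = 0.257 mm/yr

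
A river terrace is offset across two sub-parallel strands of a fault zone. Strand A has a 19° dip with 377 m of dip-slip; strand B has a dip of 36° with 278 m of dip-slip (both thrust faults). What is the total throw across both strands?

throw_A = 377 × sin(19°) = 122.7 m
throw_B = 278 × sin(36°) = 163.4 m
total = 122.7 + 163.4 = 286 m

286 m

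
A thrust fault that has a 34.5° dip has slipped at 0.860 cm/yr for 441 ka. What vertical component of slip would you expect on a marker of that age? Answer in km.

2.15 km

dip-slip = rate × time = 0.860 cm/yr × 441 ka = 3793 m
throw = dip-slip × sin(dip) = 3793 × sin(34.5°) = 2150 m = 2.15 km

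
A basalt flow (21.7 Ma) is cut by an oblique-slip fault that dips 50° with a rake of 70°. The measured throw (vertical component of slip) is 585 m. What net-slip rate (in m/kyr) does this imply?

0.0375 m/kyr

dip-slip = throw / sin(dip) = 585 / sin(50°) = 763.7 m
net slip = dip-slip / sin(rake) = 763.7 / sin(70°) = 812.7 m
rate = 812.7 m / 21.7 Ma = 0.0000375 m/yr = 0.0375 m/kyr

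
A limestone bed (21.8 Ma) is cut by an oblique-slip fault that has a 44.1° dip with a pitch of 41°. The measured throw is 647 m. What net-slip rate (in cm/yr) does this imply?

0.00650 cm/yr

dip-slip = throw / sin(dip) = 647 / sin(44.1°) = 929.7 m
net slip = dip-slip / sin(rake) = 929.7 / sin(41°) = 1417 m
rate = 1417 m / 21.8 Ma = 0.0000650 m/yr = 0.00650 cm/yr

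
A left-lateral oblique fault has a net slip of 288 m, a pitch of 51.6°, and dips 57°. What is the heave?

123 m

dip-slip = net slip × sin(rake) = 288 m × sin(51.6°) = 225.7 m
heave = dip-slip × cos(dip) = 225.7 × cos(57°) = 123 m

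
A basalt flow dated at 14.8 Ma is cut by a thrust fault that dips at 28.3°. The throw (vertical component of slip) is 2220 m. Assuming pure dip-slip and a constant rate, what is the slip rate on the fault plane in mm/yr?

0.316 mm/yr

dip-slip = throw / sin(dip) = 2220 m / sin(28.3°) = 4683 m
rate = 4683 m / 14.8 Ma = 0.000316 m/yr = 0.316 mm/yr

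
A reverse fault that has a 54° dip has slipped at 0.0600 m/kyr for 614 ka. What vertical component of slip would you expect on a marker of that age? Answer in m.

dip-slip = rate × time = 0.0600 m/kyr × 614 ka = 36.84 m
throw = dip-slip × sin(dip) = 36.84 × sin(54°) = 29.8 m

29.8 m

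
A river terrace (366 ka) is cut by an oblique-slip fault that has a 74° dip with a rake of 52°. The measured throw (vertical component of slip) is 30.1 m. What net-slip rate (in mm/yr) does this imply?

0.109 mm/yr

dip-slip = throw / sin(dip) = 30.1 / sin(74°) = 31.31 m
net slip = dip-slip / sin(rake) = 31.31 / sin(52°) = 39.74 m
rate = 39.74 m / 366 ka = 0.000109 m/yr = 0.109 mm/yr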